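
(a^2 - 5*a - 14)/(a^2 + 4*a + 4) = (a - 7)/(a + 2)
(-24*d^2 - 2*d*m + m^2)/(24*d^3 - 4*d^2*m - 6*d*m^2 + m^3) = (-4*d - m)/(4*d^2 - m^2)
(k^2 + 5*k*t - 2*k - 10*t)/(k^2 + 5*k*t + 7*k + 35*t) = (k - 2)/(k + 7)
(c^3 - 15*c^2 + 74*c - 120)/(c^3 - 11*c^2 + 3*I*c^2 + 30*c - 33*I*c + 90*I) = (c - 4)/(c + 3*I)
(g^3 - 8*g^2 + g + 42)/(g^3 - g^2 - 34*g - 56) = (g - 3)/(g + 4)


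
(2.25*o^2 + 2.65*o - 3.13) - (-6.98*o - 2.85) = 2.25*o^2 + 9.63*o - 0.28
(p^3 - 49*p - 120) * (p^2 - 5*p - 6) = p^5 - 5*p^4 - 55*p^3 + 125*p^2 + 894*p + 720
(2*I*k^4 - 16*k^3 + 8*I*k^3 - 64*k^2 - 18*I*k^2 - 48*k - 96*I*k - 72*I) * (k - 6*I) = 2*I*k^5 - 4*k^4 + 8*I*k^4 - 16*k^3 + 78*I*k^3 - 156*k^2 + 288*I*k^2 - 576*k + 216*I*k - 432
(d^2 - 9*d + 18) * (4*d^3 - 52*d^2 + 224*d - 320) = 4*d^5 - 88*d^4 + 764*d^3 - 3272*d^2 + 6912*d - 5760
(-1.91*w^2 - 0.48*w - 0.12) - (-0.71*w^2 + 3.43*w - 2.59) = -1.2*w^2 - 3.91*w + 2.47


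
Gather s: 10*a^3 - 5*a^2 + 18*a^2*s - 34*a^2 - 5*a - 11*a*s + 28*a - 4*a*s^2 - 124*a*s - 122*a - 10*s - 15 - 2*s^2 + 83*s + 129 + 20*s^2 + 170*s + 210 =10*a^3 - 39*a^2 - 99*a + s^2*(18 - 4*a) + s*(18*a^2 - 135*a + 243) + 324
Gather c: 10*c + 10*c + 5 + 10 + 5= 20*c + 20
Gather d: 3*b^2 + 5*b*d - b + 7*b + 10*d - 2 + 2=3*b^2 + 6*b + d*(5*b + 10)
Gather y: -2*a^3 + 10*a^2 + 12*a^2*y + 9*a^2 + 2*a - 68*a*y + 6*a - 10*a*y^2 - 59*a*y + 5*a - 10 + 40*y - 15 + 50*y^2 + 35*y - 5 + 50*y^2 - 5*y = -2*a^3 + 19*a^2 + 13*a + y^2*(100 - 10*a) + y*(12*a^2 - 127*a + 70) - 30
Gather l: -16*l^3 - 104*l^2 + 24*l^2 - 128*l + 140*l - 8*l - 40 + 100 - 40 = -16*l^3 - 80*l^2 + 4*l + 20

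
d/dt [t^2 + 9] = 2*t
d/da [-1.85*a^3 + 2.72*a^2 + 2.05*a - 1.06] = -5.55*a^2 + 5.44*a + 2.05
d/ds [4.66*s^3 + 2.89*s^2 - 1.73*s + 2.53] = 13.98*s^2 + 5.78*s - 1.73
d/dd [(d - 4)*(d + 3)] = 2*d - 1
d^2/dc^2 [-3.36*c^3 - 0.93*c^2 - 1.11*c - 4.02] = -20.16*c - 1.86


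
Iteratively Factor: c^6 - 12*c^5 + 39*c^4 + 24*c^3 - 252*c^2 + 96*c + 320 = (c - 5)*(c^5 - 7*c^4 + 4*c^3 + 44*c^2 - 32*c - 64) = (c - 5)*(c - 2)*(c^4 - 5*c^3 - 6*c^2 + 32*c + 32) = (c - 5)*(c - 4)*(c - 2)*(c^3 - c^2 - 10*c - 8) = (c - 5)*(c - 4)*(c - 2)*(c + 1)*(c^2 - 2*c - 8) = (c - 5)*(c - 4)*(c - 2)*(c + 1)*(c + 2)*(c - 4)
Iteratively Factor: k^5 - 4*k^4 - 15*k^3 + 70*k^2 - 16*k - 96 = (k + 1)*(k^4 - 5*k^3 - 10*k^2 + 80*k - 96) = (k - 2)*(k + 1)*(k^3 - 3*k^2 - 16*k + 48) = (k - 2)*(k + 1)*(k + 4)*(k^2 - 7*k + 12) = (k - 4)*(k - 2)*(k + 1)*(k + 4)*(k - 3)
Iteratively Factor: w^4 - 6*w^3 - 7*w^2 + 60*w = (w + 3)*(w^3 - 9*w^2 + 20*w) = w*(w + 3)*(w^2 - 9*w + 20) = w*(w - 4)*(w + 3)*(w - 5)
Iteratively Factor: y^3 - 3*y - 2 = (y + 1)*(y^2 - y - 2) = (y + 1)^2*(y - 2)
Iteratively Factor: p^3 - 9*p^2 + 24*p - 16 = (p - 4)*(p^2 - 5*p + 4) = (p - 4)^2*(p - 1)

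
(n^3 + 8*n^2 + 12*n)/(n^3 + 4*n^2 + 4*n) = (n + 6)/(n + 2)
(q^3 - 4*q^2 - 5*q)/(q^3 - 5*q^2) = (q + 1)/q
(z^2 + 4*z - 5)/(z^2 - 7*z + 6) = (z + 5)/(z - 6)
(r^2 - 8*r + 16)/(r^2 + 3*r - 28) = (r - 4)/(r + 7)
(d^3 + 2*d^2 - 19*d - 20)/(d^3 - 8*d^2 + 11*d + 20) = (d + 5)/(d - 5)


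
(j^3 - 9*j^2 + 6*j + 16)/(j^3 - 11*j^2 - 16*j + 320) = (j^2 - j - 2)/(j^2 - 3*j - 40)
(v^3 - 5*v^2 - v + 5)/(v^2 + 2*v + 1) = (v^2 - 6*v + 5)/(v + 1)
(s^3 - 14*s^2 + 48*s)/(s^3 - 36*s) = (s - 8)/(s + 6)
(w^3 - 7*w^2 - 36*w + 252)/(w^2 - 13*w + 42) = w + 6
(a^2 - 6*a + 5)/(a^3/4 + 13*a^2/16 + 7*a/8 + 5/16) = 16*(a^2 - 6*a + 5)/(4*a^3 + 13*a^2 + 14*a + 5)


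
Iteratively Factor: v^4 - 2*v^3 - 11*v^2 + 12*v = (v + 3)*(v^3 - 5*v^2 + 4*v) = v*(v + 3)*(v^2 - 5*v + 4) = v*(v - 1)*(v + 3)*(v - 4)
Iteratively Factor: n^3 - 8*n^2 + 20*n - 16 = (n - 2)*(n^2 - 6*n + 8) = (n - 2)^2*(n - 4)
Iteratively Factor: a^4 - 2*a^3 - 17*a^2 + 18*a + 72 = (a + 2)*(a^3 - 4*a^2 - 9*a + 36) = (a + 2)*(a + 3)*(a^2 - 7*a + 12) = (a - 4)*(a + 2)*(a + 3)*(a - 3)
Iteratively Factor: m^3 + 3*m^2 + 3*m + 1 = (m + 1)*(m^2 + 2*m + 1) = (m + 1)^2*(m + 1)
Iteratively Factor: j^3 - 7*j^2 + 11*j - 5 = (j - 5)*(j^2 - 2*j + 1) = (j - 5)*(j - 1)*(j - 1)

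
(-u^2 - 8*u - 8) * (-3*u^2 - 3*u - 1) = 3*u^4 + 27*u^3 + 49*u^2 + 32*u + 8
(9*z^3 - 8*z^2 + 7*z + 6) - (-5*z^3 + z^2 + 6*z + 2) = 14*z^3 - 9*z^2 + z + 4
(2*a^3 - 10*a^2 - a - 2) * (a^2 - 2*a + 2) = 2*a^5 - 14*a^4 + 23*a^3 - 20*a^2 + 2*a - 4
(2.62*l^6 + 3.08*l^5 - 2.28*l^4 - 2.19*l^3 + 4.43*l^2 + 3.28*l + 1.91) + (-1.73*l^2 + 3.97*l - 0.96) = 2.62*l^6 + 3.08*l^5 - 2.28*l^4 - 2.19*l^3 + 2.7*l^2 + 7.25*l + 0.95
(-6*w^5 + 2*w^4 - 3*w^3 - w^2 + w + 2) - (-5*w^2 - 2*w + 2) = -6*w^5 + 2*w^4 - 3*w^3 + 4*w^2 + 3*w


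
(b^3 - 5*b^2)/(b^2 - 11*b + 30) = b^2/(b - 6)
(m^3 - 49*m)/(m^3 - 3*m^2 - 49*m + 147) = m/(m - 3)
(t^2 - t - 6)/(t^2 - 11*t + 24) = (t + 2)/(t - 8)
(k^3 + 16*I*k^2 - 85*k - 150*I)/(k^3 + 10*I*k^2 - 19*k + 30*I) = (k + 5*I)/(k - I)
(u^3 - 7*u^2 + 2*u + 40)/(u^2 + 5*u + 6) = (u^2 - 9*u + 20)/(u + 3)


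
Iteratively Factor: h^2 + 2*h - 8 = (h - 2)*(h + 4)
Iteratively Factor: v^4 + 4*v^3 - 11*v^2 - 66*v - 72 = (v + 3)*(v^3 + v^2 - 14*v - 24) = (v + 2)*(v + 3)*(v^2 - v - 12) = (v - 4)*(v + 2)*(v + 3)*(v + 3)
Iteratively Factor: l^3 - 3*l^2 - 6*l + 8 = (l + 2)*(l^2 - 5*l + 4) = (l - 1)*(l + 2)*(l - 4)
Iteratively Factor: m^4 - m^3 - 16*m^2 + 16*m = (m - 4)*(m^3 + 3*m^2 - 4*m) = (m - 4)*(m + 4)*(m^2 - m) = m*(m - 4)*(m + 4)*(m - 1)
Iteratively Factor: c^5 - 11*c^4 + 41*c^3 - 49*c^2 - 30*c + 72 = (c - 3)*(c^4 - 8*c^3 + 17*c^2 + 2*c - 24) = (c - 3)*(c + 1)*(c^3 - 9*c^2 + 26*c - 24) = (c - 3)^2*(c + 1)*(c^2 - 6*c + 8) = (c - 4)*(c - 3)^2*(c + 1)*(c - 2)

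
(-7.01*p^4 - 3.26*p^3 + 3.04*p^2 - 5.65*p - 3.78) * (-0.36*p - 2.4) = 2.5236*p^5 + 17.9976*p^4 + 6.7296*p^3 - 5.262*p^2 + 14.9208*p + 9.072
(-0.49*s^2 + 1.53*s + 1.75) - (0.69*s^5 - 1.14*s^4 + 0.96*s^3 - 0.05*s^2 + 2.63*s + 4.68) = -0.69*s^5 + 1.14*s^4 - 0.96*s^3 - 0.44*s^2 - 1.1*s - 2.93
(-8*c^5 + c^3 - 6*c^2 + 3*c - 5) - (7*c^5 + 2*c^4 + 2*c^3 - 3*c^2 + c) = -15*c^5 - 2*c^4 - c^3 - 3*c^2 + 2*c - 5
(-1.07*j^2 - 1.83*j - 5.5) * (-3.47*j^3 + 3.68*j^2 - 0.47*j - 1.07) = 3.7129*j^5 + 2.4125*j^4 + 12.8535*j^3 - 18.235*j^2 + 4.5431*j + 5.885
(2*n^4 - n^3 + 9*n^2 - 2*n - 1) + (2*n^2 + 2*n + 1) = 2*n^4 - n^3 + 11*n^2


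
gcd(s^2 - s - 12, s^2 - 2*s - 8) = s - 4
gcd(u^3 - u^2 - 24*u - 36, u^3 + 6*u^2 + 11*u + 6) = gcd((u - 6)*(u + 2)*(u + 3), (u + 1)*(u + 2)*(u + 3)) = u^2 + 5*u + 6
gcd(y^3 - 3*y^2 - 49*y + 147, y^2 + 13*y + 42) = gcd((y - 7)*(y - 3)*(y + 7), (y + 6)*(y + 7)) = y + 7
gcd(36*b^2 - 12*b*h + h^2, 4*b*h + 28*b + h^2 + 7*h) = 1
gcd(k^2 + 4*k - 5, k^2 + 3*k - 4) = k - 1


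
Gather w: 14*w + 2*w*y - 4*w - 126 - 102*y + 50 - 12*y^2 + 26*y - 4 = w*(2*y + 10) - 12*y^2 - 76*y - 80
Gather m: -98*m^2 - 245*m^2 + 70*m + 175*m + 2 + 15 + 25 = -343*m^2 + 245*m + 42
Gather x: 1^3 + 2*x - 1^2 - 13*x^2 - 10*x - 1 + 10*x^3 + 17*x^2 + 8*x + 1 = 10*x^3 + 4*x^2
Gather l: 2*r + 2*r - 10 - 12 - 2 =4*r - 24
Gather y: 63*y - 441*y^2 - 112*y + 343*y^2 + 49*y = -98*y^2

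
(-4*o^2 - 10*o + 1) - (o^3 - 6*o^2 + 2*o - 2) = -o^3 + 2*o^2 - 12*o + 3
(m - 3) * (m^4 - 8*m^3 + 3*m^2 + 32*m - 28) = m^5 - 11*m^4 + 27*m^3 + 23*m^2 - 124*m + 84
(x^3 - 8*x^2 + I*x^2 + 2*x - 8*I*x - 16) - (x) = x^3 - 8*x^2 + I*x^2 + x - 8*I*x - 16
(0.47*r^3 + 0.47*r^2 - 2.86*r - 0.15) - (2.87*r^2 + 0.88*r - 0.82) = 0.47*r^3 - 2.4*r^2 - 3.74*r + 0.67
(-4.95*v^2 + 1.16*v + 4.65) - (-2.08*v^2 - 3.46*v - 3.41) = -2.87*v^2 + 4.62*v + 8.06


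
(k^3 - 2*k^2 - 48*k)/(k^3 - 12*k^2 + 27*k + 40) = k*(k + 6)/(k^2 - 4*k - 5)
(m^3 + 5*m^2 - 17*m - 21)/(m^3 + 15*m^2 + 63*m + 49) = (m - 3)/(m + 7)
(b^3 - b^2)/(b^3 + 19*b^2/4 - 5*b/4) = 4*b*(b - 1)/(4*b^2 + 19*b - 5)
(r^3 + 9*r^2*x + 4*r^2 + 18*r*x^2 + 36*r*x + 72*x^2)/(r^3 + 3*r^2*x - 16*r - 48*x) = (r + 6*x)/(r - 4)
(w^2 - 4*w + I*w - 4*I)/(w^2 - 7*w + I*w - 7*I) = (w - 4)/(w - 7)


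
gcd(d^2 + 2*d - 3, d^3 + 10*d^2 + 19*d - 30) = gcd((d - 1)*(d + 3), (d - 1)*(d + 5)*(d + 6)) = d - 1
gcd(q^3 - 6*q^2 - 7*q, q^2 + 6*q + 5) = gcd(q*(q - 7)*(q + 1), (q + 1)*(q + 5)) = q + 1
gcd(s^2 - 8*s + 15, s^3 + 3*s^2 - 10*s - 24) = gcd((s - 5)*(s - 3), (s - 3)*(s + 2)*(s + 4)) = s - 3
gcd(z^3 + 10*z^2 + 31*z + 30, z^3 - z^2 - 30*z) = z + 5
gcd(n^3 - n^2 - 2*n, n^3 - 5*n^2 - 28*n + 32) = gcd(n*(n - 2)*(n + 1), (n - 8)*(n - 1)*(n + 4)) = 1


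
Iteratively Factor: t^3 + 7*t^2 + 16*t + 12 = (t + 3)*(t^2 + 4*t + 4) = (t + 2)*(t + 3)*(t + 2)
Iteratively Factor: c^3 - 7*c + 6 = (c - 2)*(c^2 + 2*c - 3) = (c - 2)*(c - 1)*(c + 3)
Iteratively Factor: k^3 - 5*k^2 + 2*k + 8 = (k - 4)*(k^2 - k - 2) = (k - 4)*(k + 1)*(k - 2)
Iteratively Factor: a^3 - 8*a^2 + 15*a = (a - 3)*(a^2 - 5*a) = (a - 5)*(a - 3)*(a)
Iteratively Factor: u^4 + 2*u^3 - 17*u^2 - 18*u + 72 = (u - 3)*(u^3 + 5*u^2 - 2*u - 24) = (u - 3)*(u + 3)*(u^2 + 2*u - 8) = (u - 3)*(u + 3)*(u + 4)*(u - 2)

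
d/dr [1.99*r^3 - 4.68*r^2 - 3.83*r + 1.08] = 5.97*r^2 - 9.36*r - 3.83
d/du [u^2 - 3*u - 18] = 2*u - 3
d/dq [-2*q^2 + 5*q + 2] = 5 - 4*q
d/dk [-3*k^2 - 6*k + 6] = -6*k - 6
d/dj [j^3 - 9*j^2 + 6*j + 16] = 3*j^2 - 18*j + 6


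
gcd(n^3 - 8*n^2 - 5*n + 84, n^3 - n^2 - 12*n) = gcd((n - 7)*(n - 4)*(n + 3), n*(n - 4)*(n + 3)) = n^2 - n - 12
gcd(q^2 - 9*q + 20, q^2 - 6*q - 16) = 1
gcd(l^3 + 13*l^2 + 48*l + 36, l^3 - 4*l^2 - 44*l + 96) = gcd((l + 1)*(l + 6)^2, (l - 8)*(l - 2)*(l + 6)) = l + 6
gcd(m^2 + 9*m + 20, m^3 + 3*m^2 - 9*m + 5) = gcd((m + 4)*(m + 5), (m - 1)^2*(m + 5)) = m + 5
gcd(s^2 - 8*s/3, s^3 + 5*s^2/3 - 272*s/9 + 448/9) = s - 8/3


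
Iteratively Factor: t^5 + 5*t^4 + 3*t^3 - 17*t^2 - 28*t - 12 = (t - 2)*(t^4 + 7*t^3 + 17*t^2 + 17*t + 6) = (t - 2)*(t + 1)*(t^3 + 6*t^2 + 11*t + 6) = (t - 2)*(t + 1)*(t + 2)*(t^2 + 4*t + 3) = (t - 2)*(t + 1)^2*(t + 2)*(t + 3)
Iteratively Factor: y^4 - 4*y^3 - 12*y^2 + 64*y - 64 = (y - 2)*(y^3 - 2*y^2 - 16*y + 32) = (y - 4)*(y - 2)*(y^2 + 2*y - 8) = (y - 4)*(y - 2)*(y + 4)*(y - 2)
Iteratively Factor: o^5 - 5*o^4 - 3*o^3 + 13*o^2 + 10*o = (o - 5)*(o^4 - 3*o^2 - 2*o) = (o - 5)*(o + 1)*(o^3 - o^2 - 2*o) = o*(o - 5)*(o + 1)*(o^2 - o - 2) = o*(o - 5)*(o - 2)*(o + 1)*(o + 1)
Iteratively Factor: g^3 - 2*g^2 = (g)*(g^2 - 2*g) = g^2*(g - 2)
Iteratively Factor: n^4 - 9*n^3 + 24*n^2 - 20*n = (n - 2)*(n^3 - 7*n^2 + 10*n) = (n - 5)*(n - 2)*(n^2 - 2*n) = (n - 5)*(n - 2)^2*(n)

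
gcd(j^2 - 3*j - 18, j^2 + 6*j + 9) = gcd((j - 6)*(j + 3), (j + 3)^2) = j + 3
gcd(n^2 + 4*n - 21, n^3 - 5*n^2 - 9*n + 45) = n - 3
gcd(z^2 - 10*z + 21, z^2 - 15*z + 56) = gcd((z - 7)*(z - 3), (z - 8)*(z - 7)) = z - 7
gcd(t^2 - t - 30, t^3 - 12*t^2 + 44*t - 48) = t - 6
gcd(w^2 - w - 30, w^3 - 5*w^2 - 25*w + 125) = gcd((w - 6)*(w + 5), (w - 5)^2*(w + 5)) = w + 5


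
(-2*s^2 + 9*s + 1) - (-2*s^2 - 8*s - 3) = 17*s + 4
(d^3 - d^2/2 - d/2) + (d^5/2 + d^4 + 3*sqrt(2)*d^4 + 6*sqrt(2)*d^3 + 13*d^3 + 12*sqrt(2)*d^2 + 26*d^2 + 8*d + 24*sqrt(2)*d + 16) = d^5/2 + d^4 + 3*sqrt(2)*d^4 + 6*sqrt(2)*d^3 + 14*d^3 + 12*sqrt(2)*d^2 + 51*d^2/2 + 15*d/2 + 24*sqrt(2)*d + 16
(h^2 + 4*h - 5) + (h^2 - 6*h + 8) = 2*h^2 - 2*h + 3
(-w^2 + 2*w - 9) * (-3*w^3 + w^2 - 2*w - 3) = 3*w^5 - 7*w^4 + 31*w^3 - 10*w^2 + 12*w + 27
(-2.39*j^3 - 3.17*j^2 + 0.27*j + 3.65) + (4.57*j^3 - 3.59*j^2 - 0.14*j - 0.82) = 2.18*j^3 - 6.76*j^2 + 0.13*j + 2.83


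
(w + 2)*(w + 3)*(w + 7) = w^3 + 12*w^2 + 41*w + 42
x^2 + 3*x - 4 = (x - 1)*(x + 4)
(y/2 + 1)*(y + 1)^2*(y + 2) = y^4/2 + 3*y^3 + 13*y^2/2 + 6*y + 2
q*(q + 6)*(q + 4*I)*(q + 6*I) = q^4 + 6*q^3 + 10*I*q^3 - 24*q^2 + 60*I*q^2 - 144*q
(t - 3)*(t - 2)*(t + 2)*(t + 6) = t^4 + 3*t^3 - 22*t^2 - 12*t + 72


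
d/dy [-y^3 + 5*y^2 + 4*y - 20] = -3*y^2 + 10*y + 4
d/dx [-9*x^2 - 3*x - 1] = -18*x - 3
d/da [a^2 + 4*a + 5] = 2*a + 4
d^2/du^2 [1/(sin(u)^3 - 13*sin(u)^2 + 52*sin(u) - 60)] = (-9*sin(u)^6 + 143*sin(u)^5 - 768*sin(u)^4 + 1280*sin(u)^3 + 1742*sin(u)^2 - 6816*sin(u) + 3848)/(sin(u)^3 - 13*sin(u)^2 + 52*sin(u) - 60)^3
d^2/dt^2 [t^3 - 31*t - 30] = 6*t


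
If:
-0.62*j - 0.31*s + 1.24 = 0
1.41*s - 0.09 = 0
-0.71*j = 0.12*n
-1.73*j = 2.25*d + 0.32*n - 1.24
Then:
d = 0.69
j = 1.97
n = -11.64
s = 0.06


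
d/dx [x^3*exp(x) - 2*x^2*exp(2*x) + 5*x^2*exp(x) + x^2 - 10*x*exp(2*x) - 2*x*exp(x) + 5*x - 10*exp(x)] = x^3*exp(x) - 4*x^2*exp(2*x) + 8*x^2*exp(x) - 24*x*exp(2*x) + 8*x*exp(x) + 2*x - 10*exp(2*x) - 12*exp(x) + 5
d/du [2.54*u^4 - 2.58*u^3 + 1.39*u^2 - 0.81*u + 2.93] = 10.16*u^3 - 7.74*u^2 + 2.78*u - 0.81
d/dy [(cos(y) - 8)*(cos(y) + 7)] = sin(y) - sin(2*y)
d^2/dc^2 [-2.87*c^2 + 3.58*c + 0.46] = -5.74000000000000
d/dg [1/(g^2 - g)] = (1 - 2*g)/(g^2*(g - 1)^2)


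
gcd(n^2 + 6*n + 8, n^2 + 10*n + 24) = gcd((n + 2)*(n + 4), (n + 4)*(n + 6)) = n + 4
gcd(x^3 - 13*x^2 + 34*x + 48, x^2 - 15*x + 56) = x - 8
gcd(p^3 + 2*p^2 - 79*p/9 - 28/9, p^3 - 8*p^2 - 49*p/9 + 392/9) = p - 7/3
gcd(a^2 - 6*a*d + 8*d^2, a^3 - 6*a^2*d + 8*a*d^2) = a^2 - 6*a*d + 8*d^2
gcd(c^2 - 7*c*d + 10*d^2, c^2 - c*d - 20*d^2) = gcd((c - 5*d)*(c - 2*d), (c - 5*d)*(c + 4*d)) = c - 5*d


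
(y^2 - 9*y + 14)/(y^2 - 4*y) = (y^2 - 9*y + 14)/(y*(y - 4))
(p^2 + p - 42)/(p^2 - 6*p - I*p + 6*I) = (p + 7)/(p - I)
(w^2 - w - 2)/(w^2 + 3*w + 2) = (w - 2)/(w + 2)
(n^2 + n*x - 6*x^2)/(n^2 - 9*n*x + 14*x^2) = (-n - 3*x)/(-n + 7*x)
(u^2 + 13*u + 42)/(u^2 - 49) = (u + 6)/(u - 7)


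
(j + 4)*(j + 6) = j^2 + 10*j + 24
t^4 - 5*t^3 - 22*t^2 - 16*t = t*(t - 8)*(t + 1)*(t + 2)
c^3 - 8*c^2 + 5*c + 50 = (c - 5)^2*(c + 2)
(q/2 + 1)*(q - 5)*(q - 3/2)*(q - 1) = q^4/2 - 11*q^3/4 - q^2/2 + 41*q/4 - 15/2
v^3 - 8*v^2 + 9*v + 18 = (v - 6)*(v - 3)*(v + 1)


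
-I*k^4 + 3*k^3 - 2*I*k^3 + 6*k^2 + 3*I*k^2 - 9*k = k*(k + 3)*(k + 3*I)*(-I*k + I)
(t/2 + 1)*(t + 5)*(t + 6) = t^3/2 + 13*t^2/2 + 26*t + 30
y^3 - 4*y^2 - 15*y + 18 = (y - 6)*(y - 1)*(y + 3)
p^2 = p^2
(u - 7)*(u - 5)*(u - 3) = u^3 - 15*u^2 + 71*u - 105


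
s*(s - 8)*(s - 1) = s^3 - 9*s^2 + 8*s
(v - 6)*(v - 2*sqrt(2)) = v^2 - 6*v - 2*sqrt(2)*v + 12*sqrt(2)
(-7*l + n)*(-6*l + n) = 42*l^2 - 13*l*n + n^2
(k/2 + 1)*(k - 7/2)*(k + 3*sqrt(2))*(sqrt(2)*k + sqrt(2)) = sqrt(2)*k^4/2 - sqrt(2)*k^3/4 + 3*k^3 - 17*sqrt(2)*k^2/4 - 3*k^2/2 - 51*k/2 - 7*sqrt(2)*k/2 - 21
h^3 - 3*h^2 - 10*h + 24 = (h - 4)*(h - 2)*(h + 3)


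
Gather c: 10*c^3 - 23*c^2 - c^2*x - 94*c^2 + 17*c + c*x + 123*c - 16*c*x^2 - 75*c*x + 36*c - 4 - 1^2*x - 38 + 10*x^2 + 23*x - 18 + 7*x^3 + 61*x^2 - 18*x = 10*c^3 + c^2*(-x - 117) + c*(-16*x^2 - 74*x + 176) + 7*x^3 + 71*x^2 + 4*x - 60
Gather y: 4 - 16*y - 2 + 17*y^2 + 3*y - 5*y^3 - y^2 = -5*y^3 + 16*y^2 - 13*y + 2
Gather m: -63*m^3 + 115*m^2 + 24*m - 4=-63*m^3 + 115*m^2 + 24*m - 4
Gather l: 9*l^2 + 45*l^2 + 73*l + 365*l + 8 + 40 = 54*l^2 + 438*l + 48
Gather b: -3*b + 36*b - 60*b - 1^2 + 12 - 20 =-27*b - 9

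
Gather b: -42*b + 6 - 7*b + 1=7 - 49*b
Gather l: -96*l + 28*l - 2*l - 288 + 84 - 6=-70*l - 210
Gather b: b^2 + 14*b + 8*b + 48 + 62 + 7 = b^2 + 22*b + 117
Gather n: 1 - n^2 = 1 - n^2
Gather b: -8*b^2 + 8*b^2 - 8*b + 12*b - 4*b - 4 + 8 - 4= 0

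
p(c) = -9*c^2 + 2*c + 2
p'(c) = 2 - 18*c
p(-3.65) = -125.20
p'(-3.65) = 67.70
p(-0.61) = -2.57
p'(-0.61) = 12.98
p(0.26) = 1.91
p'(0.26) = -2.68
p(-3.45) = -112.02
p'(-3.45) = 64.10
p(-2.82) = -75.21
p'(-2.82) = 52.76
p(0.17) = 2.08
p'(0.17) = -1.06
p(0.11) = 2.11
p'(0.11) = 0.02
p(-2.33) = -51.52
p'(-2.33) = 43.94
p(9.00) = -709.00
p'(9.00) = -160.00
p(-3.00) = -85.00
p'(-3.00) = 56.00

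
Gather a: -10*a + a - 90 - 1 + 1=-9*a - 90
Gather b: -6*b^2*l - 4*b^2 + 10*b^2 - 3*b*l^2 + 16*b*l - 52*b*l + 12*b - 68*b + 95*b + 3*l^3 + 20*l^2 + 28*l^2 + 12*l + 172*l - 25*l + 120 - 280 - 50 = b^2*(6 - 6*l) + b*(-3*l^2 - 36*l + 39) + 3*l^3 + 48*l^2 + 159*l - 210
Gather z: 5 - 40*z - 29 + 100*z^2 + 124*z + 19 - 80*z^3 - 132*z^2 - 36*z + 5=-80*z^3 - 32*z^2 + 48*z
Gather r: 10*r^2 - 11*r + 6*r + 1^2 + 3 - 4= 10*r^2 - 5*r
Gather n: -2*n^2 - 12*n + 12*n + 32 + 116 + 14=162 - 2*n^2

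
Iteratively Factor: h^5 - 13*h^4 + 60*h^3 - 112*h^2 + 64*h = (h - 4)*(h^4 - 9*h^3 + 24*h^2 - 16*h) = h*(h - 4)*(h^3 - 9*h^2 + 24*h - 16) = h*(h - 4)^2*(h^2 - 5*h + 4) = h*(h - 4)^2*(h - 1)*(h - 4)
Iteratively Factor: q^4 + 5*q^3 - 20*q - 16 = (q + 2)*(q^3 + 3*q^2 - 6*q - 8) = (q + 1)*(q + 2)*(q^2 + 2*q - 8) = (q + 1)*(q + 2)*(q + 4)*(q - 2)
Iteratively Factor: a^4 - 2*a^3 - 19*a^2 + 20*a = (a - 5)*(a^3 + 3*a^2 - 4*a) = a*(a - 5)*(a^2 + 3*a - 4) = a*(a - 5)*(a + 4)*(a - 1)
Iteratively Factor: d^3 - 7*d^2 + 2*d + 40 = (d + 2)*(d^2 - 9*d + 20) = (d - 4)*(d + 2)*(d - 5)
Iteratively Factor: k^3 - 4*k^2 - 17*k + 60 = (k + 4)*(k^2 - 8*k + 15) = (k - 5)*(k + 4)*(k - 3)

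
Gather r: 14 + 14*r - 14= 14*r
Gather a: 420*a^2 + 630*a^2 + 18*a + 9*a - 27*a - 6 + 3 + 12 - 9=1050*a^2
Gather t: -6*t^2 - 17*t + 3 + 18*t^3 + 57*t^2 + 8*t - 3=18*t^3 + 51*t^2 - 9*t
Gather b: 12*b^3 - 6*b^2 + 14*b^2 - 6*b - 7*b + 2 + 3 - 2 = 12*b^3 + 8*b^2 - 13*b + 3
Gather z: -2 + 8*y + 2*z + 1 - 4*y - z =4*y + z - 1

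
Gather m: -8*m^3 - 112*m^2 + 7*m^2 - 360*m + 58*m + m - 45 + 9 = -8*m^3 - 105*m^2 - 301*m - 36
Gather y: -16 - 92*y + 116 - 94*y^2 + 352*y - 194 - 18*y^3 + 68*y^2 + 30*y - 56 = -18*y^3 - 26*y^2 + 290*y - 150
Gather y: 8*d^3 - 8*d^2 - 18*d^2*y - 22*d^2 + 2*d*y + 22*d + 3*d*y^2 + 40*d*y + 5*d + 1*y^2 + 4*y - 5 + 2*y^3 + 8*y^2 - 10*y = 8*d^3 - 30*d^2 + 27*d + 2*y^3 + y^2*(3*d + 9) + y*(-18*d^2 + 42*d - 6) - 5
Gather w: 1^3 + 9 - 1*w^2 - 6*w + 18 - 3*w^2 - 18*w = -4*w^2 - 24*w + 28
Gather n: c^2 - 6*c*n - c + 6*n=c^2 - c + n*(6 - 6*c)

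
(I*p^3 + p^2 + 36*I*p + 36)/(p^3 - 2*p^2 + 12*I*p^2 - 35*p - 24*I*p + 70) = (I*p^3 + p^2 + 36*I*p + 36)/(p^3 + p^2*(-2 + 12*I) + p*(-35 - 24*I) + 70)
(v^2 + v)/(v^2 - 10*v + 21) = v*(v + 1)/(v^2 - 10*v + 21)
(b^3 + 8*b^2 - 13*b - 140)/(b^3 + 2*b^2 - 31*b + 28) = (b + 5)/(b - 1)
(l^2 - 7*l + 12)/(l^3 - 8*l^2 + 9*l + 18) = (l - 4)/(l^2 - 5*l - 6)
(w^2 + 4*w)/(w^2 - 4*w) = (w + 4)/(w - 4)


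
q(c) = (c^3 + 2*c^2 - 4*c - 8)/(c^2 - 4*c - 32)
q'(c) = (4 - 2*c)*(c^3 + 2*c^2 - 4*c - 8)/(c^2 - 4*c - 32)^2 + (3*c^2 + 4*c - 4)/(c^2 - 4*c - 32)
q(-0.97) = 0.12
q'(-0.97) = 0.16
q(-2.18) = 0.01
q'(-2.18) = -0.09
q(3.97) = -2.19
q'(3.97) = -2.11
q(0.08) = 0.26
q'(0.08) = 0.08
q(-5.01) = -4.83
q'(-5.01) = -1.26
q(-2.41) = 0.04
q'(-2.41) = -0.25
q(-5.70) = -4.53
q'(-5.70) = 0.04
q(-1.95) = 0.00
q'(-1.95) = 0.02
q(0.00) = 0.25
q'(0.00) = 0.09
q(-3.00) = 0.45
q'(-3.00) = -1.41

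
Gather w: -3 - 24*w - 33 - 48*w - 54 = -72*w - 90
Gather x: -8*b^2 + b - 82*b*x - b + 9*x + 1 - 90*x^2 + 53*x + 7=-8*b^2 - 90*x^2 + x*(62 - 82*b) + 8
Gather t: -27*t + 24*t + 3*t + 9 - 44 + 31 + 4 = 0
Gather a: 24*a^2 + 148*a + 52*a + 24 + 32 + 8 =24*a^2 + 200*a + 64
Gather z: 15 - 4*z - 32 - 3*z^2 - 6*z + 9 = -3*z^2 - 10*z - 8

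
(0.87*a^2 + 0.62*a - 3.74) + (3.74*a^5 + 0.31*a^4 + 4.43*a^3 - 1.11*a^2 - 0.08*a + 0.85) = 3.74*a^5 + 0.31*a^4 + 4.43*a^3 - 0.24*a^2 + 0.54*a - 2.89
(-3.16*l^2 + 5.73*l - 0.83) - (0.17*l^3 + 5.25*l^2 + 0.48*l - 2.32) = -0.17*l^3 - 8.41*l^2 + 5.25*l + 1.49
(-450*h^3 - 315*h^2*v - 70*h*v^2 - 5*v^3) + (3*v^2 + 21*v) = -450*h^3 - 315*h^2*v - 70*h*v^2 - 5*v^3 + 3*v^2 + 21*v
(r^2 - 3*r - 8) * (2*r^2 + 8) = 2*r^4 - 6*r^3 - 8*r^2 - 24*r - 64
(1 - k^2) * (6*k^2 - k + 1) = -6*k^4 + k^3 + 5*k^2 - k + 1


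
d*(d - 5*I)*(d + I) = d^3 - 4*I*d^2 + 5*d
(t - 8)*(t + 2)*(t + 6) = t^3 - 52*t - 96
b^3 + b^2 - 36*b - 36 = (b - 6)*(b + 1)*(b + 6)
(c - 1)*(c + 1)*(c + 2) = c^3 + 2*c^2 - c - 2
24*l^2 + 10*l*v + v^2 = (4*l + v)*(6*l + v)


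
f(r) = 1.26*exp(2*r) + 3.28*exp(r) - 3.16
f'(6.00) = 411465.32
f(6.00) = 206391.12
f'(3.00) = 1082.52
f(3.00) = 571.04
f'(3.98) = 7393.00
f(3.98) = 3781.11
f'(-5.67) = 0.01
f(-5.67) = -3.15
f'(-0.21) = 4.31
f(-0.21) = 0.33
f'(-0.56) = 2.70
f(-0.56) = -0.88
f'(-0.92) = 1.71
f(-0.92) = -1.65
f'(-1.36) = 1.01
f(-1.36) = -2.24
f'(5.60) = 185175.71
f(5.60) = 93028.20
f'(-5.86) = 0.01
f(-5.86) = -3.15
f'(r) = 2.52*exp(2*r) + 3.28*exp(r)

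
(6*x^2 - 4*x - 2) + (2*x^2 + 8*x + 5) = 8*x^2 + 4*x + 3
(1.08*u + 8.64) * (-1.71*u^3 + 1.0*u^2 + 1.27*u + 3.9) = -1.8468*u^4 - 13.6944*u^3 + 10.0116*u^2 + 15.1848*u + 33.696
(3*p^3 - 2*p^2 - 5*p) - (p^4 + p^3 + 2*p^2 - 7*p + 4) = -p^4 + 2*p^3 - 4*p^2 + 2*p - 4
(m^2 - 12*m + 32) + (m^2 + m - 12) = 2*m^2 - 11*m + 20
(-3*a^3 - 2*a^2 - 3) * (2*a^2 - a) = -6*a^5 - a^4 + 2*a^3 - 6*a^2 + 3*a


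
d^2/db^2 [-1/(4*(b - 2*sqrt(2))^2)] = -3/(2*(b - 2*sqrt(2))^4)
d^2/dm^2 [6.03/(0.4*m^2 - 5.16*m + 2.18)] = (-1.9296*m^2 + 24.89184*m + 6.03*(0.8*m - 5.16)*(1.6*m - 10.32) - 10.51632)/(0.4*m^2 - 5.16*m + 2.18)^3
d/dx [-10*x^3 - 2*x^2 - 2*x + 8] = -30*x^2 - 4*x - 2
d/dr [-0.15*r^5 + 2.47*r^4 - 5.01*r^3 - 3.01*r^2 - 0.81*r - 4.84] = -0.75*r^4 + 9.88*r^3 - 15.03*r^2 - 6.02*r - 0.81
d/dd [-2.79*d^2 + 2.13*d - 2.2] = 2.13 - 5.58*d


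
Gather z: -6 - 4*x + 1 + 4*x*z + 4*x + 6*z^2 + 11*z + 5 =6*z^2 + z*(4*x + 11)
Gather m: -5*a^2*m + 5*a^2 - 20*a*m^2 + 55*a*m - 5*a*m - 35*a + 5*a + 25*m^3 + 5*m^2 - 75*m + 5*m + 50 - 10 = 5*a^2 - 30*a + 25*m^3 + m^2*(5 - 20*a) + m*(-5*a^2 + 50*a - 70) + 40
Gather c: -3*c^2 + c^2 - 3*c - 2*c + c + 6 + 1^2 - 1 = -2*c^2 - 4*c + 6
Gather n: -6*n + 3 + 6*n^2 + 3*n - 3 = 6*n^2 - 3*n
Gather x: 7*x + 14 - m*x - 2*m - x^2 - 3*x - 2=-2*m - x^2 + x*(4 - m) + 12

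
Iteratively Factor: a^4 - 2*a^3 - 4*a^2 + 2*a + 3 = (a + 1)*(a^3 - 3*a^2 - a + 3) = (a - 1)*(a + 1)*(a^2 - 2*a - 3) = (a - 3)*(a - 1)*(a + 1)*(a + 1)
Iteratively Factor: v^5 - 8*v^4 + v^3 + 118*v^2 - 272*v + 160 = (v - 4)*(v^4 - 4*v^3 - 15*v^2 + 58*v - 40) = (v - 4)*(v - 2)*(v^3 - 2*v^2 - 19*v + 20) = (v - 4)*(v - 2)*(v - 1)*(v^2 - v - 20) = (v - 4)*(v - 2)*(v - 1)*(v + 4)*(v - 5)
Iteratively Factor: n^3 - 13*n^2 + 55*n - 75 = (n - 3)*(n^2 - 10*n + 25) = (n - 5)*(n - 3)*(n - 5)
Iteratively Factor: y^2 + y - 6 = (y - 2)*(y + 3)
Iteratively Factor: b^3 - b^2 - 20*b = (b - 5)*(b^2 + 4*b) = b*(b - 5)*(b + 4)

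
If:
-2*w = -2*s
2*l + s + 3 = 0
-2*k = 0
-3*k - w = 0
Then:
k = 0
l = -3/2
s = 0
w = 0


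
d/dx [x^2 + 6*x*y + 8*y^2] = 2*x + 6*y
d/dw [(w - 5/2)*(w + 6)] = 2*w + 7/2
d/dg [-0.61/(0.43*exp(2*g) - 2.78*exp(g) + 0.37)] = (0.5246*exp(g) - 1.6958)*exp(g)/(0.43*exp(2*g) - 2.78*exp(g) + 0.37)^2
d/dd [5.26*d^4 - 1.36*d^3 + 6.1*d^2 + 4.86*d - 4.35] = 21.04*d^3 - 4.08*d^2 + 12.2*d + 4.86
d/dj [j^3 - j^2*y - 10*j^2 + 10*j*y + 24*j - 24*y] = 3*j^2 - 2*j*y - 20*j + 10*y + 24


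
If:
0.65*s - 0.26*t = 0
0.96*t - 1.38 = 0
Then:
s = 0.58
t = 1.44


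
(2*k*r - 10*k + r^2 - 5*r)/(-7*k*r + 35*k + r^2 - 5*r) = (2*k + r)/(-7*k + r)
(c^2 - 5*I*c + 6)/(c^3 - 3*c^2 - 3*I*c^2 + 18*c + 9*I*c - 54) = (c + I)/(c^2 + 3*c*(-1 + I) - 9*I)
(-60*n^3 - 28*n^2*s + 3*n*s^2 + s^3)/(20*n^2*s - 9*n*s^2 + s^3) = (12*n^2 + 8*n*s + s^2)/(s*(-4*n + s))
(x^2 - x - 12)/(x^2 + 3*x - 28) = (x + 3)/(x + 7)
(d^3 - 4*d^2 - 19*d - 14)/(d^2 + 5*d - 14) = (d^3 - 4*d^2 - 19*d - 14)/(d^2 + 5*d - 14)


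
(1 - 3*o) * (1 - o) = 3*o^2 - 4*o + 1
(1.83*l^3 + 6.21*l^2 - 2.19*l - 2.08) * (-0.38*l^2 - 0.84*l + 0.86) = -0.6954*l^5 - 3.897*l^4 - 2.8104*l^3 + 7.9706*l^2 - 0.1362*l - 1.7888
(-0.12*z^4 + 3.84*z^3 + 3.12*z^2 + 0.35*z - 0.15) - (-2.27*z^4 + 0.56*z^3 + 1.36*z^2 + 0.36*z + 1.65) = 2.15*z^4 + 3.28*z^3 + 1.76*z^2 - 0.01*z - 1.8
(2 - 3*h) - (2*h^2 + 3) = -2*h^2 - 3*h - 1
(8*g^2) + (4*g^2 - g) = 12*g^2 - g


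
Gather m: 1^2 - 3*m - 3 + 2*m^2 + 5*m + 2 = 2*m^2 + 2*m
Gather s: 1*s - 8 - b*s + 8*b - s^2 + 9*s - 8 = 8*b - s^2 + s*(10 - b) - 16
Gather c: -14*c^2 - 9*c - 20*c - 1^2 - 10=-14*c^2 - 29*c - 11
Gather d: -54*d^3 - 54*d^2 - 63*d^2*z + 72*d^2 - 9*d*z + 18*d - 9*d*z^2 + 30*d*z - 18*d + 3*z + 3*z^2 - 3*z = -54*d^3 + d^2*(18 - 63*z) + d*(-9*z^2 + 21*z) + 3*z^2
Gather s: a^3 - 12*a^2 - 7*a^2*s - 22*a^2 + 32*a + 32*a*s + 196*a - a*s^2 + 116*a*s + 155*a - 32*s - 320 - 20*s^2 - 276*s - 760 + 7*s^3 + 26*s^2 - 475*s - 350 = a^3 - 34*a^2 + 383*a + 7*s^3 + s^2*(6 - a) + s*(-7*a^2 + 148*a - 783) - 1430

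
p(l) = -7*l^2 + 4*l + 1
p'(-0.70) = 13.80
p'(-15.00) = 214.00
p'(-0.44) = 10.16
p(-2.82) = -65.95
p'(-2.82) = 43.48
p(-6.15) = -288.36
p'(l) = 4 - 14*l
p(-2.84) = -66.82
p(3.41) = -66.76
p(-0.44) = -2.12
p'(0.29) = -0.06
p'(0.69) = -5.66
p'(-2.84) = 43.76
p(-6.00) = -275.00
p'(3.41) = -43.74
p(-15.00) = -1634.00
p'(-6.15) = 90.10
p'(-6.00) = 88.00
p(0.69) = 0.43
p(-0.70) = -5.23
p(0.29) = 1.57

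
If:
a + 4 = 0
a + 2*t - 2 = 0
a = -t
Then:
No Solution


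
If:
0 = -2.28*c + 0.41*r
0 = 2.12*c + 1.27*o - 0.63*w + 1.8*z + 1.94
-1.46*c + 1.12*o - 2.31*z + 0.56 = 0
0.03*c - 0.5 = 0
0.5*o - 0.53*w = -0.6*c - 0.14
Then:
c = 16.67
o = -4.32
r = 92.68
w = 15.05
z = -12.39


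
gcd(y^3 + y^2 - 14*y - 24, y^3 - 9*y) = y + 3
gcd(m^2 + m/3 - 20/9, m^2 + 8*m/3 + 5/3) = m + 5/3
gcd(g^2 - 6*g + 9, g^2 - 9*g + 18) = g - 3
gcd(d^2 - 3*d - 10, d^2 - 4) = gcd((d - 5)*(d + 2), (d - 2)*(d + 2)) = d + 2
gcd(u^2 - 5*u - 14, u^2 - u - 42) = u - 7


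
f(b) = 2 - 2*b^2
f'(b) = -4*b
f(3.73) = -25.83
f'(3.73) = -14.92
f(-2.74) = -13.02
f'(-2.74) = 10.96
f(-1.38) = -1.81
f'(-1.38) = 5.52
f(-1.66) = -3.51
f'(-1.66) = 6.64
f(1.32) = -1.48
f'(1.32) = -5.28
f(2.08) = -6.65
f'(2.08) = -8.32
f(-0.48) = 1.54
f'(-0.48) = 1.92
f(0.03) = 2.00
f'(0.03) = -0.12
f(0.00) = 2.00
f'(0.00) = 0.00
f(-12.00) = -286.00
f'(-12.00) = 48.00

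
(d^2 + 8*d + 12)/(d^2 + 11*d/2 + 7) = 2*(d + 6)/(2*d + 7)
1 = 1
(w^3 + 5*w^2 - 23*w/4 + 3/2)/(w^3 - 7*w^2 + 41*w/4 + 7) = (4*w^3 + 20*w^2 - 23*w + 6)/(4*w^3 - 28*w^2 + 41*w + 28)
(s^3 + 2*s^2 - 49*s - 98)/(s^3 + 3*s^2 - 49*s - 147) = (s + 2)/(s + 3)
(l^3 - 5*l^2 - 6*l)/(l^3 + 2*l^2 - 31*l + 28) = l*(l^2 - 5*l - 6)/(l^3 + 2*l^2 - 31*l + 28)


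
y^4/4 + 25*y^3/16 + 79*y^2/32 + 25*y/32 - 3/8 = (y/4 + 1/4)*(y - 1/4)*(y + 3/2)*(y + 4)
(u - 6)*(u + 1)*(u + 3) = u^3 - 2*u^2 - 21*u - 18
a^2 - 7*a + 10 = (a - 5)*(a - 2)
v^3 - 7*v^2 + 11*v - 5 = (v - 5)*(v - 1)^2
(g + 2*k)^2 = g^2 + 4*g*k + 4*k^2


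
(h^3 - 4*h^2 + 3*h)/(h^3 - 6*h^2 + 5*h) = (h - 3)/(h - 5)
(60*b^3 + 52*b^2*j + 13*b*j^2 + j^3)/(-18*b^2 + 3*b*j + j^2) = (-10*b^2 - 7*b*j - j^2)/(3*b - j)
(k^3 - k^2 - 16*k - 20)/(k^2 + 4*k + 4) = k - 5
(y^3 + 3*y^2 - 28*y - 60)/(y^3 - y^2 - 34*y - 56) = (y^2 + y - 30)/(y^2 - 3*y - 28)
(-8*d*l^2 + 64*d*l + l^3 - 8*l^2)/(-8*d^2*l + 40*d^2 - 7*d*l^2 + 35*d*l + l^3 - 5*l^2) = l*(l - 8)/(d*l - 5*d + l^2 - 5*l)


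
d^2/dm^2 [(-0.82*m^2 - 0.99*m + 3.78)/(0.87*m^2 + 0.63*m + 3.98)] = (-0.599777999999999*m^3 + 34.202484*m^2 + 32.998752*m - 44.190296)/(0.658503*m^6 + 1.430541*m^5 + 10.073295*m^4 + 13.338675*m^3 + 46.08243*m^2 + 29.938356*m + 63.044792)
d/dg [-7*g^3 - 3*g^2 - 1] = 3*g*(-7*g - 2)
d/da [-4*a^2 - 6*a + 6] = -8*a - 6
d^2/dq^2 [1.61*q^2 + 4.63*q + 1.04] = 3.22000000000000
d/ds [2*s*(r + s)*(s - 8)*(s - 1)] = 6*r*s^2 - 36*r*s + 16*r + 8*s^3 - 54*s^2 + 32*s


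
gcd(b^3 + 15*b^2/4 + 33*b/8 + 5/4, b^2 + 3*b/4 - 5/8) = b + 5/4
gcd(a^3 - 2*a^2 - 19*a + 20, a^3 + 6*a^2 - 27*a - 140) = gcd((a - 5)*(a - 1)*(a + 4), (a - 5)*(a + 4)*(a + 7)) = a^2 - a - 20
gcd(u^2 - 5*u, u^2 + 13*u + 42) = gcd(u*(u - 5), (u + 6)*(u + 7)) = 1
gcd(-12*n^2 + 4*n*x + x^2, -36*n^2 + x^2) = 6*n + x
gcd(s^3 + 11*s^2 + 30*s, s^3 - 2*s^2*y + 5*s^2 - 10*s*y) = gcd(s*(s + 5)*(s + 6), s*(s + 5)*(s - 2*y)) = s^2 + 5*s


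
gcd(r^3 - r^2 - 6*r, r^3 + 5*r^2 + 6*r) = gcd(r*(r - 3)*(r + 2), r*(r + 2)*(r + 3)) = r^2 + 2*r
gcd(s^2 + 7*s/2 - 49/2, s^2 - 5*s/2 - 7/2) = s - 7/2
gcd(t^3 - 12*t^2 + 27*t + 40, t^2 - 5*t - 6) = t + 1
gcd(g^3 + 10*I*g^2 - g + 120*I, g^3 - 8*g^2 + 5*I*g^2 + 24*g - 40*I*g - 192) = g^2 + 5*I*g + 24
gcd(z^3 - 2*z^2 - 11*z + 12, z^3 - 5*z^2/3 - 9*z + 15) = z + 3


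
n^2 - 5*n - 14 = (n - 7)*(n + 2)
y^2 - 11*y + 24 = (y - 8)*(y - 3)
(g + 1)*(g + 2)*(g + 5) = g^3 + 8*g^2 + 17*g + 10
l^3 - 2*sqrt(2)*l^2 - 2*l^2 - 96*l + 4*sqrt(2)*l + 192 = (l - 2)*(l - 8*sqrt(2))*(l + 6*sqrt(2))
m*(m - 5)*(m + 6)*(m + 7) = m^4 + 8*m^3 - 23*m^2 - 210*m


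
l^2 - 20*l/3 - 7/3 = (l - 7)*(l + 1/3)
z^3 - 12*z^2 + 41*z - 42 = (z - 7)*(z - 3)*(z - 2)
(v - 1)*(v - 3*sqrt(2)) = v^2 - 3*sqrt(2)*v - v + 3*sqrt(2)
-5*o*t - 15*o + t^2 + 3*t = (-5*o + t)*(t + 3)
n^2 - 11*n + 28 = (n - 7)*(n - 4)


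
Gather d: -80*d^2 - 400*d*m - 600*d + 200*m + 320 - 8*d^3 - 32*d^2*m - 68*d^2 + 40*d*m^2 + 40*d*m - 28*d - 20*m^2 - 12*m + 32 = -8*d^3 + d^2*(-32*m - 148) + d*(40*m^2 - 360*m - 628) - 20*m^2 + 188*m + 352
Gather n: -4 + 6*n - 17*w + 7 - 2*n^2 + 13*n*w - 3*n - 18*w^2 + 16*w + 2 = -2*n^2 + n*(13*w + 3) - 18*w^2 - w + 5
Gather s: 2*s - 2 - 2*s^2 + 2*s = -2*s^2 + 4*s - 2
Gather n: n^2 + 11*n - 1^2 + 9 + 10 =n^2 + 11*n + 18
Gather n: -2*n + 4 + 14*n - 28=12*n - 24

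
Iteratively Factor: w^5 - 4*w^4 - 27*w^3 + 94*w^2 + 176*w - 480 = (w - 4)*(w^4 - 27*w^2 - 14*w + 120) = (w - 4)*(w + 4)*(w^3 - 4*w^2 - 11*w + 30) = (w - 4)*(w - 2)*(w + 4)*(w^2 - 2*w - 15) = (w - 5)*(w - 4)*(w - 2)*(w + 4)*(w + 3)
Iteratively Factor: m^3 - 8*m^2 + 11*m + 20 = (m - 5)*(m^2 - 3*m - 4) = (m - 5)*(m - 4)*(m + 1)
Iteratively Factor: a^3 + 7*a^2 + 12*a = (a)*(a^2 + 7*a + 12) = a*(a + 3)*(a + 4)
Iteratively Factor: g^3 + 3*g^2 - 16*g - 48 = (g + 4)*(g^2 - g - 12) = (g + 3)*(g + 4)*(g - 4)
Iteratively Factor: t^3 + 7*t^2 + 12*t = (t + 4)*(t^2 + 3*t) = (t + 3)*(t + 4)*(t)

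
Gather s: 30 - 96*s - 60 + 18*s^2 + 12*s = 18*s^2 - 84*s - 30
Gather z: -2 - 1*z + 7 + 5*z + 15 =4*z + 20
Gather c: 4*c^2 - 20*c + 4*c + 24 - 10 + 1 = 4*c^2 - 16*c + 15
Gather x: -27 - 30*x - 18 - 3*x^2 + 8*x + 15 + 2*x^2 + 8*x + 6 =-x^2 - 14*x - 24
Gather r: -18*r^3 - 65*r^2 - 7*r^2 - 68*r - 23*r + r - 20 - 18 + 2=-18*r^3 - 72*r^2 - 90*r - 36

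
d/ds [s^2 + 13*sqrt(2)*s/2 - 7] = 2*s + 13*sqrt(2)/2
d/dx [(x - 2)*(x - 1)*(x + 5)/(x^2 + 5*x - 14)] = (x^2 + 14*x + 33)/(x^2 + 14*x + 49)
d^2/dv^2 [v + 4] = 0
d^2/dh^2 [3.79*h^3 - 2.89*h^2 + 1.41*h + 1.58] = 22.74*h - 5.78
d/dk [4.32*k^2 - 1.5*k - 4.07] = 8.64*k - 1.5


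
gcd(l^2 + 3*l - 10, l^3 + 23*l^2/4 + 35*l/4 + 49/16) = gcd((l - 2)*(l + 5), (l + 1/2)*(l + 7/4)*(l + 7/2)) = 1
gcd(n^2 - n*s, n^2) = n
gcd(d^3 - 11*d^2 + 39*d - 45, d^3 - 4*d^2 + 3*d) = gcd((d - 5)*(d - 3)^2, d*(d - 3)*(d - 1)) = d - 3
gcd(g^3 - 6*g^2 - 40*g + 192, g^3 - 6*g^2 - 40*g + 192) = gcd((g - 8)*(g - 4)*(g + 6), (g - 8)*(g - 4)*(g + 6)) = g^3 - 6*g^2 - 40*g + 192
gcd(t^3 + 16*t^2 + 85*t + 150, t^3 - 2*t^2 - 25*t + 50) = t + 5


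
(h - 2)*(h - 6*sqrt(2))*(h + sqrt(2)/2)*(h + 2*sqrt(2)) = h^4 - 7*sqrt(2)*h^3/2 - 2*h^3 - 28*h^2 + 7*sqrt(2)*h^2 - 12*sqrt(2)*h + 56*h + 24*sqrt(2)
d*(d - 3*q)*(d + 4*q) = d^3 + d^2*q - 12*d*q^2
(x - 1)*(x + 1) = x^2 - 1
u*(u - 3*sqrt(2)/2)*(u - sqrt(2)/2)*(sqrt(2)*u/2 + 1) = sqrt(2)*u^4/2 - u^3 - 5*sqrt(2)*u^2/4 + 3*u/2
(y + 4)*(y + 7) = y^2 + 11*y + 28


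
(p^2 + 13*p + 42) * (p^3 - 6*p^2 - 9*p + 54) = p^5 + 7*p^4 - 45*p^3 - 315*p^2 + 324*p + 2268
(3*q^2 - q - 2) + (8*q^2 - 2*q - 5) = 11*q^2 - 3*q - 7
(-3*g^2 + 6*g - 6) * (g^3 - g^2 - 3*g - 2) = -3*g^5 + 9*g^4 - 3*g^3 - 6*g^2 + 6*g + 12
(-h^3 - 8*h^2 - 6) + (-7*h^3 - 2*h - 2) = -8*h^3 - 8*h^2 - 2*h - 8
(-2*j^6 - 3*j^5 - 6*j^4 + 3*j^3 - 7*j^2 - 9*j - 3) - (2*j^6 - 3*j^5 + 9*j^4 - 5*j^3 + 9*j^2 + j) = -4*j^6 - 15*j^4 + 8*j^3 - 16*j^2 - 10*j - 3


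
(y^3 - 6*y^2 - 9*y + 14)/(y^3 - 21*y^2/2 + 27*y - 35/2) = 2*(y + 2)/(2*y - 5)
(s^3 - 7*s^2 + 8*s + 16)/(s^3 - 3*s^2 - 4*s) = (s - 4)/s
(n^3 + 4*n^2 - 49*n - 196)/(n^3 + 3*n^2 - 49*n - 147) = (n + 4)/(n + 3)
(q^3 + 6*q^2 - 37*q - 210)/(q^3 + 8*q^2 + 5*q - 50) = (q^2 + q - 42)/(q^2 + 3*q - 10)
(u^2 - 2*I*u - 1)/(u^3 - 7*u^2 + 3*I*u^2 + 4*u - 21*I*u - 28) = (u - I)/(u^2 + u*(-7 + 4*I) - 28*I)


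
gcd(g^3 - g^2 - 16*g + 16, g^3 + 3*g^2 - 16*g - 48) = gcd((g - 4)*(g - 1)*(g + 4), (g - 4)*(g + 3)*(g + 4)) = g^2 - 16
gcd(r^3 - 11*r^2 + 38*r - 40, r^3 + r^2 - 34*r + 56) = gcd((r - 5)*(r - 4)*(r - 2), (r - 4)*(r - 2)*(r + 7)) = r^2 - 6*r + 8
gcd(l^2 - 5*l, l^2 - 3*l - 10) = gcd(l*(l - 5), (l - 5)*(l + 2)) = l - 5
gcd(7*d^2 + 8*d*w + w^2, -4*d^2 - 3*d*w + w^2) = d + w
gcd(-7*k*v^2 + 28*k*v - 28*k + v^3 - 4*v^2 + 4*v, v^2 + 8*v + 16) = 1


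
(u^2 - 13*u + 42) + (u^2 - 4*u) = 2*u^2 - 17*u + 42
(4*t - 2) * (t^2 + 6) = 4*t^3 - 2*t^2 + 24*t - 12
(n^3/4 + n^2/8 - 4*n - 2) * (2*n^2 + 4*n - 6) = n^5/2 + 5*n^4/4 - 9*n^3 - 83*n^2/4 + 16*n + 12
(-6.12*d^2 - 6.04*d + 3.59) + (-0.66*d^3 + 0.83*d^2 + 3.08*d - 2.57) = -0.66*d^3 - 5.29*d^2 - 2.96*d + 1.02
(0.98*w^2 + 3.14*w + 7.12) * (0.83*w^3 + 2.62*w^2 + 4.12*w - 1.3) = 0.8134*w^5 + 5.1738*w^4 + 18.174*w^3 + 30.3172*w^2 + 25.2524*w - 9.256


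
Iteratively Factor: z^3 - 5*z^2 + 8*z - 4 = (z - 2)*(z^2 - 3*z + 2) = (z - 2)*(z - 1)*(z - 2)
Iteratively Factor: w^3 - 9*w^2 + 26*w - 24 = (w - 4)*(w^2 - 5*w + 6) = (w - 4)*(w - 3)*(w - 2)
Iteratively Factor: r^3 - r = (r)*(r^2 - 1) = r*(r - 1)*(r + 1)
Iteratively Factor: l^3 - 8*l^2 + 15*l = (l - 3)*(l^2 - 5*l) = (l - 5)*(l - 3)*(l)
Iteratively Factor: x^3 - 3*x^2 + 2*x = (x - 1)*(x^2 - 2*x) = x*(x - 1)*(x - 2)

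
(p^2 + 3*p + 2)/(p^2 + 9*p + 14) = (p + 1)/(p + 7)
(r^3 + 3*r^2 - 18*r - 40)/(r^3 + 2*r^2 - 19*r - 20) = (r + 2)/(r + 1)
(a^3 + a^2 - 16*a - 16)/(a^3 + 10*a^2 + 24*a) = (a^2 - 3*a - 4)/(a*(a + 6))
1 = 1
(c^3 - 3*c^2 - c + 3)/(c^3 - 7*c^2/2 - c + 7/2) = 2*(c - 3)/(2*c - 7)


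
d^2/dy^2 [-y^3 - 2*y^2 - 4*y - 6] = -6*y - 4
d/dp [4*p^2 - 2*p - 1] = 8*p - 2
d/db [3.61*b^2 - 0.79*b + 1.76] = 7.22*b - 0.79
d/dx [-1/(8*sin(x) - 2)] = 2*cos(x)/(4*sin(x) - 1)^2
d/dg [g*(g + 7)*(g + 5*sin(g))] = g*(g + 7)*(5*cos(g) + 1) + g*(g + 5*sin(g)) + (g + 7)*(g + 5*sin(g))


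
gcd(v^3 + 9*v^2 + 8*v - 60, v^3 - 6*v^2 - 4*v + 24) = v - 2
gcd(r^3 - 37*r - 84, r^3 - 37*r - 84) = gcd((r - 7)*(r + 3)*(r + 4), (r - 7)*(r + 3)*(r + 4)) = r^3 - 37*r - 84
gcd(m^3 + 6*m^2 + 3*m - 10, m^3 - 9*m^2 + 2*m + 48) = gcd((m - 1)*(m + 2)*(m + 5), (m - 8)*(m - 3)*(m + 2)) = m + 2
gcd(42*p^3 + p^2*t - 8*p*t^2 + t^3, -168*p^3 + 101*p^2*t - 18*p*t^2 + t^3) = 21*p^2 - 10*p*t + t^2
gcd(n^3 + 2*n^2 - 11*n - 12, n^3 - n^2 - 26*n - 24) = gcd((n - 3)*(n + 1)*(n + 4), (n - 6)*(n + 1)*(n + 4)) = n^2 + 5*n + 4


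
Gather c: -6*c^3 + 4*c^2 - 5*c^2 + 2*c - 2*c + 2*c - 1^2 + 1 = -6*c^3 - c^2 + 2*c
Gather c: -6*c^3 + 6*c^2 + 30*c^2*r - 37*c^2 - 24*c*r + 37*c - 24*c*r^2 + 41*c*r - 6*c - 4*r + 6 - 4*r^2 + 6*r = -6*c^3 + c^2*(30*r - 31) + c*(-24*r^2 + 17*r + 31) - 4*r^2 + 2*r + 6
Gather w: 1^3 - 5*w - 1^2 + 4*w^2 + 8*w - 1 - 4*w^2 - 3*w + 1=0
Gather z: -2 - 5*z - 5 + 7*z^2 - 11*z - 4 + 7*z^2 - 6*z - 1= 14*z^2 - 22*z - 12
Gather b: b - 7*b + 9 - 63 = -6*b - 54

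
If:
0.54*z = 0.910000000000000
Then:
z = 1.69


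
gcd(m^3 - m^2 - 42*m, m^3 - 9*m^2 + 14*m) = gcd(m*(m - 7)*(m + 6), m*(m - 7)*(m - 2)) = m^2 - 7*m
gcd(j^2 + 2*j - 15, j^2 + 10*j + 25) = j + 5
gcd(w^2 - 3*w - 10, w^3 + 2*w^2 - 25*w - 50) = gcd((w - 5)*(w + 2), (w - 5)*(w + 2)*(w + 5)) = w^2 - 3*w - 10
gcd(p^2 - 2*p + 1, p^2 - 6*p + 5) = p - 1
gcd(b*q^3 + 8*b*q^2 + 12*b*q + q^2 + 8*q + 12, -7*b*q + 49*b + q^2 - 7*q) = 1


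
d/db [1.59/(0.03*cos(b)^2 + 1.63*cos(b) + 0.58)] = (0.0954*cos(b) + 2.5917)*sin(b)/(0.03*cos(b)^2 + 1.63*cos(b) + 0.58)^2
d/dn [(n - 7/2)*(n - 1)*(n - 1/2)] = 3*n^2 - 10*n + 23/4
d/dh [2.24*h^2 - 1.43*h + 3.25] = 4.48*h - 1.43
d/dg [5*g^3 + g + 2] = 15*g^2 + 1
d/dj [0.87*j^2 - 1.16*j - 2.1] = 1.74*j - 1.16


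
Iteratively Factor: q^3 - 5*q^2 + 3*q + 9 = (q - 3)*(q^2 - 2*q - 3) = (q - 3)*(q + 1)*(q - 3)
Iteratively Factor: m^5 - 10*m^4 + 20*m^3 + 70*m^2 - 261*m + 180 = (m - 4)*(m^4 - 6*m^3 - 4*m^2 + 54*m - 45) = (m - 4)*(m - 3)*(m^3 - 3*m^2 - 13*m + 15) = (m - 4)*(m - 3)*(m + 3)*(m^2 - 6*m + 5) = (m - 5)*(m - 4)*(m - 3)*(m + 3)*(m - 1)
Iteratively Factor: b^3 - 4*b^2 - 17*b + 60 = (b + 4)*(b^2 - 8*b + 15) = (b - 5)*(b + 4)*(b - 3)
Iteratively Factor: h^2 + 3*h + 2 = (h + 2)*(h + 1)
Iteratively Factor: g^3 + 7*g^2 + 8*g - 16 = (g - 1)*(g^2 + 8*g + 16) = (g - 1)*(g + 4)*(g + 4)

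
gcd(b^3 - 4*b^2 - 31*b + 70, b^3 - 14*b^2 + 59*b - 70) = b^2 - 9*b + 14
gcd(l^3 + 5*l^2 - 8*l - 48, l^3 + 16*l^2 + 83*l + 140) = l + 4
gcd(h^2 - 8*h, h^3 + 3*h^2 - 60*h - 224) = h - 8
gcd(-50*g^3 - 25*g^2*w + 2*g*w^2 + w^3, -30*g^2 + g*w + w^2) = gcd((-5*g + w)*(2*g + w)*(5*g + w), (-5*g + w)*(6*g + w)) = -5*g + w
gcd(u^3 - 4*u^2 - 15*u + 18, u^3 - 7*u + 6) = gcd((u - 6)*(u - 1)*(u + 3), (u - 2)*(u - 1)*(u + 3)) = u^2 + 2*u - 3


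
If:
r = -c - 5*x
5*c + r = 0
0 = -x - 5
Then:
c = -25/4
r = 125/4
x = -5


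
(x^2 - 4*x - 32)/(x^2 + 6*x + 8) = (x - 8)/(x + 2)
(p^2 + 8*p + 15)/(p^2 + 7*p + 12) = (p + 5)/(p + 4)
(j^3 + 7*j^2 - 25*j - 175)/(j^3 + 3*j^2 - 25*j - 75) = (j + 7)/(j + 3)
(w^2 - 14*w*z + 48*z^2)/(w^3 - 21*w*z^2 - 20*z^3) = (-w^2 + 14*w*z - 48*z^2)/(-w^3 + 21*w*z^2 + 20*z^3)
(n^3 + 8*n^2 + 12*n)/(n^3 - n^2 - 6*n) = (n + 6)/(n - 3)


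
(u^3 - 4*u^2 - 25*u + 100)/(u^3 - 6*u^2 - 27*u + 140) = (u - 5)/(u - 7)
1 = 1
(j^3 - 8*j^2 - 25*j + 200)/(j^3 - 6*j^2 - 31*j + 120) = (j - 5)/(j - 3)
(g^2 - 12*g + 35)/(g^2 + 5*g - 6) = (g^2 - 12*g + 35)/(g^2 + 5*g - 6)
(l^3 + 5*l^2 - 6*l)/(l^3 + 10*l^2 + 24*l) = (l - 1)/(l + 4)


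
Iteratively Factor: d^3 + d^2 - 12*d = (d + 4)*(d^2 - 3*d) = d*(d + 4)*(d - 3)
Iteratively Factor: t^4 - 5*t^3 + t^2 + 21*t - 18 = (t - 1)*(t^3 - 4*t^2 - 3*t + 18) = (t - 3)*(t - 1)*(t^2 - t - 6) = (t - 3)^2*(t - 1)*(t + 2)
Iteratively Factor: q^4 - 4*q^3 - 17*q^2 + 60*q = (q)*(q^3 - 4*q^2 - 17*q + 60) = q*(q - 5)*(q^2 + q - 12) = q*(q - 5)*(q + 4)*(q - 3)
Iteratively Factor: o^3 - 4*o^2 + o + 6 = (o - 2)*(o^2 - 2*o - 3) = (o - 2)*(o + 1)*(o - 3)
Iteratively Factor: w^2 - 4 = (w - 2)*(w + 2)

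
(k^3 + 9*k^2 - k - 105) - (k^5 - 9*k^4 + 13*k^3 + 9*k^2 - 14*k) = -k^5 + 9*k^4 - 12*k^3 + 13*k - 105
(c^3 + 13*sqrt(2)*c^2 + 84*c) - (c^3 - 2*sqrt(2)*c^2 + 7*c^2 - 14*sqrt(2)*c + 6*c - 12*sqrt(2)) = -7*c^2 + 15*sqrt(2)*c^2 + 14*sqrt(2)*c + 78*c + 12*sqrt(2)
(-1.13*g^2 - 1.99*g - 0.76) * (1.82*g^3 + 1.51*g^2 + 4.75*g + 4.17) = -2.0566*g^5 - 5.3281*g^4 - 9.7556*g^3 - 15.3122*g^2 - 11.9083*g - 3.1692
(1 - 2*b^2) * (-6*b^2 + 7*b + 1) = 12*b^4 - 14*b^3 - 8*b^2 + 7*b + 1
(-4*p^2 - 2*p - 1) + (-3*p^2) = -7*p^2 - 2*p - 1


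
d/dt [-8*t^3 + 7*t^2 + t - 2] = -24*t^2 + 14*t + 1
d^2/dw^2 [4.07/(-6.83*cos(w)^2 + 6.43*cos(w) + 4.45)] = (-759.444092*(1 - cos(w)^2)^2 + 536.225349*cos(w)^3 - 1042.801969*cos(w)^2 - 955.993753*cos(w) + 1343.394668)/(-6.83*cos(w)^2 + 6.43*cos(w) + 4.45)^3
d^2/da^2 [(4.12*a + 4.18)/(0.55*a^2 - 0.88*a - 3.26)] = ((2.6532 - 13.596*a)*(-0.55*a^2 + 0.88*a + 3.26) - (1.1*a - 0.88)*(2.2*a - 1.76)*(4.12*a + 4.18))/(-0.55*a^2 + 0.88*a + 3.26)^3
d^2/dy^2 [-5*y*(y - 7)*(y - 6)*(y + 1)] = -60*y^2 + 360*y - 290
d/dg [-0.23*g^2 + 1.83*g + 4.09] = 1.83 - 0.46*g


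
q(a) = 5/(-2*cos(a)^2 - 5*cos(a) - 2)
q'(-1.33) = 2.64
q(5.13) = -1.15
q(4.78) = -2.13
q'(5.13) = 1.59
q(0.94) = -0.89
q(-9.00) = 5.58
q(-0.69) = -0.71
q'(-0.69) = 0.52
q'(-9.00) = 3.48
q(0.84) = -0.80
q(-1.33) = -1.51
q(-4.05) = 15.70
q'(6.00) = 0.17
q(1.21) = -1.25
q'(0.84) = -0.74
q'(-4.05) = -98.68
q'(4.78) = 4.77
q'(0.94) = -0.93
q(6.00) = -0.58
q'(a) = 5*(-4*sin(a)*cos(a) - 5*sin(a))/(-2*cos(a)^2 - 5*cos(a) - 2)^2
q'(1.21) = -1.86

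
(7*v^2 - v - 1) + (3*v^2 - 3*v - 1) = 10*v^2 - 4*v - 2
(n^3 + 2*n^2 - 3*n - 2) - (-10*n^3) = 11*n^3 + 2*n^2 - 3*n - 2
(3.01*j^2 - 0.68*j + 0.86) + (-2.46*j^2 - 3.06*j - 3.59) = 0.55*j^2 - 3.74*j - 2.73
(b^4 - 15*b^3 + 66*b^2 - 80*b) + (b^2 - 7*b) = b^4 - 15*b^3 + 67*b^2 - 87*b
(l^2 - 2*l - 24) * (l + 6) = l^3 + 4*l^2 - 36*l - 144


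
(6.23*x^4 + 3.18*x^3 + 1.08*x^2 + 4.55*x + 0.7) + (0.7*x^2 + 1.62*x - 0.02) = 6.23*x^4 + 3.18*x^3 + 1.78*x^2 + 6.17*x + 0.68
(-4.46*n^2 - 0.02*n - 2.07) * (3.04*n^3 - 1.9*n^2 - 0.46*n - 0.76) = -13.5584*n^5 + 8.4132*n^4 - 4.2032*n^3 + 7.3318*n^2 + 0.9674*n + 1.5732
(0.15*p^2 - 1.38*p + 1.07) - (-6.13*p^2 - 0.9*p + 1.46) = 6.28*p^2 - 0.48*p - 0.39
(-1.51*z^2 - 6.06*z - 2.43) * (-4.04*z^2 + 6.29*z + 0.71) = 6.1004*z^4 + 14.9845*z^3 - 29.3723*z^2 - 19.5873*z - 1.7253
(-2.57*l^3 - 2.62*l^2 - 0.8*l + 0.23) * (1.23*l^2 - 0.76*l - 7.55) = -3.1611*l^5 - 1.2694*l^4 + 20.4107*l^3 + 20.6719*l^2 + 5.8652*l - 1.7365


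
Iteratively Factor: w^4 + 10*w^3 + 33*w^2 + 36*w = (w + 3)*(w^3 + 7*w^2 + 12*w) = (w + 3)^2*(w^2 + 4*w) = w*(w + 3)^2*(w + 4)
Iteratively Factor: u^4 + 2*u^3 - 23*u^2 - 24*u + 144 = (u - 3)*(u^3 + 5*u^2 - 8*u - 48) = (u - 3)*(u + 4)*(u^2 + u - 12) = (u - 3)^2*(u + 4)*(u + 4)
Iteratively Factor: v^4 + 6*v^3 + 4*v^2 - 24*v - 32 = (v + 2)*(v^3 + 4*v^2 - 4*v - 16) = (v - 2)*(v + 2)*(v^2 + 6*v + 8) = (v - 2)*(v + 2)^2*(v + 4)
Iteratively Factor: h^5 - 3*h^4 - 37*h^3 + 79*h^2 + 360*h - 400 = (h + 4)*(h^4 - 7*h^3 - 9*h^2 + 115*h - 100) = (h - 5)*(h + 4)*(h^3 - 2*h^2 - 19*h + 20) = (h - 5)*(h + 4)^2*(h^2 - 6*h + 5) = (h - 5)*(h - 1)*(h + 4)^2*(h - 5)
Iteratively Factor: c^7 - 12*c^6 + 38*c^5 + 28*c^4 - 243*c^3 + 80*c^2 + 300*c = (c - 5)*(c^6 - 7*c^5 + 3*c^4 + 43*c^3 - 28*c^2 - 60*c) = (c - 5)*(c + 2)*(c^5 - 9*c^4 + 21*c^3 + c^2 - 30*c) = (c - 5)*(c - 3)*(c + 2)*(c^4 - 6*c^3 + 3*c^2 + 10*c) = (c - 5)*(c - 3)*(c - 2)*(c + 2)*(c^3 - 4*c^2 - 5*c) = (c - 5)^2*(c - 3)*(c - 2)*(c + 2)*(c^2 + c) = c*(c - 5)^2*(c - 3)*(c - 2)*(c + 2)*(c + 1)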